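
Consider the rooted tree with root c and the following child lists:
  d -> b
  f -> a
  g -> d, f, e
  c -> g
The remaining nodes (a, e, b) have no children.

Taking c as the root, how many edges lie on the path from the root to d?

Climbing from d to the root: d – g – c. That's 2 steps.

2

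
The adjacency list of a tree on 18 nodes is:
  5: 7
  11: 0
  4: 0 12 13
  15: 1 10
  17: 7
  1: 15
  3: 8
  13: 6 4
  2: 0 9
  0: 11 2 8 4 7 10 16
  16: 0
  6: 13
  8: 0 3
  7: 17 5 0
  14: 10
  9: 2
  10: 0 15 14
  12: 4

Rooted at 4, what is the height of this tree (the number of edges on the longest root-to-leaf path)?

4

The longest root-to-leaf path is 4 – 0 – 10 – 15 – 1 (4 edges).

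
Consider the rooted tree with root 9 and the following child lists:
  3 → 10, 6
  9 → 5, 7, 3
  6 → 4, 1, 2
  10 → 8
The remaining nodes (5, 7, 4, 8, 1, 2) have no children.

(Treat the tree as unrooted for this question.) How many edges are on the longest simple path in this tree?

4

A longest path is 4 – 6 – 3 – 9 – 7, with 4 edges.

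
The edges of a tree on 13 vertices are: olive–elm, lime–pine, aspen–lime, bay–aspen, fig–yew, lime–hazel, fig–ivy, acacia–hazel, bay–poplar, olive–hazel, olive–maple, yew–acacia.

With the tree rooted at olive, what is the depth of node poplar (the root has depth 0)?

5

Climbing from poplar to the root: poplar – bay – aspen – lime – hazel – olive. That's 5 steps.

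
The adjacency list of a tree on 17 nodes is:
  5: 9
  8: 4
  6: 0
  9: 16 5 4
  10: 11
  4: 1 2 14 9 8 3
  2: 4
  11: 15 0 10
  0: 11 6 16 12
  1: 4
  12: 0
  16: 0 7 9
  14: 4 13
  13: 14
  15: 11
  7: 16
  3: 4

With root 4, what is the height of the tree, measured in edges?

10 sits deepest: 4–9–16–0–11–10 — 5 edges from the root.

5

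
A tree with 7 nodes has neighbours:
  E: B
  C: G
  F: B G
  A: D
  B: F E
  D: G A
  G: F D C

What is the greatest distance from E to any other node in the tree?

5

The node farthest from E is A, via E – B – F – G – D – A — 5 edges.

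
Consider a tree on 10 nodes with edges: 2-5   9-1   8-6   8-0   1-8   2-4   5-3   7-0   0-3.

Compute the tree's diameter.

BFS from 4 reaches 9 last, at distance 7; BFS from 9 confirms no node is farther.
Path: 4–2–5–3–0–8–1–9.

7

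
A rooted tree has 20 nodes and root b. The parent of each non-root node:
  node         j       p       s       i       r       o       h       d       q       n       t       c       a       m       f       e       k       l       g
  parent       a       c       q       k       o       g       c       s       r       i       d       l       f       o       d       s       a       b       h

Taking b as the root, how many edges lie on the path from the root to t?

10

Path from b to t: b → l → c → h → g → o → r → q → s → d → t, which has 10 edges.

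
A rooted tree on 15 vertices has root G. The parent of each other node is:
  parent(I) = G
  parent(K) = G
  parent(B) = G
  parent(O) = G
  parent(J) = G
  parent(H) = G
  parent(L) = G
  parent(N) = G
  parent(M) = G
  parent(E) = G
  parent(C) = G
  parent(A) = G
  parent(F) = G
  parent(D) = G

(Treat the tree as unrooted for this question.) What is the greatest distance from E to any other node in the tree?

A farthest node from E is K (B, C, O, N, D, M, I, A, H, L, J, F also at distance 2).
The path E – G – K has 2 edges.

2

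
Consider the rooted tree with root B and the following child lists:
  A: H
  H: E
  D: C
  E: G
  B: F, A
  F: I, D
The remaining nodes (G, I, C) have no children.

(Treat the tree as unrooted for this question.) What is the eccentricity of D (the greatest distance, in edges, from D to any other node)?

Distances from D peak at 6, attained at G.
D – F – B – A – H – E – G

6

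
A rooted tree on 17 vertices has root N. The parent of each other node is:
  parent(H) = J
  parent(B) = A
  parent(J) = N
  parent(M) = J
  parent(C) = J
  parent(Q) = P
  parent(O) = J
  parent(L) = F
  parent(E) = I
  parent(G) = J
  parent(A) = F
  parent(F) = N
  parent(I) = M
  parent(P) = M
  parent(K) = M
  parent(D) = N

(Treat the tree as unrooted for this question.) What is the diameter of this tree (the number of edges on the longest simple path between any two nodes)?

BFS from B reaches E last, at distance 7; BFS from E confirms no node is farther.
Path: B–A–F–N–J–M–I–E.

7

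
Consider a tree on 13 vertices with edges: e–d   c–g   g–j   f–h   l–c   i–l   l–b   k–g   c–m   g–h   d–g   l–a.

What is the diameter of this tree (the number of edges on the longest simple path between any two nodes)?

Starting from f, a farthest node is i at distance 5.
One longest path: f-h-g-c-l-i.
So the diameter is 5.

5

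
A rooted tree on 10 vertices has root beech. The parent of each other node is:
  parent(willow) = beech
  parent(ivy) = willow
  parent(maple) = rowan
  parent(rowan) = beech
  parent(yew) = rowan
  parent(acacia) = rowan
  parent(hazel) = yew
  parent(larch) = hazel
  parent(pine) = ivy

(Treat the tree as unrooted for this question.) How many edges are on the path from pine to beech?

3

Walking from pine: pine - ivy - willow - beech. Length 3.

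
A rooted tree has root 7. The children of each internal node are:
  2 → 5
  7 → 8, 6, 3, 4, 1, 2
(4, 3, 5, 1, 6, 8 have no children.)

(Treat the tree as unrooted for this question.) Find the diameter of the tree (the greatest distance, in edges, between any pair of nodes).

A longest path is 5–2–7–6, with 3 edges.

3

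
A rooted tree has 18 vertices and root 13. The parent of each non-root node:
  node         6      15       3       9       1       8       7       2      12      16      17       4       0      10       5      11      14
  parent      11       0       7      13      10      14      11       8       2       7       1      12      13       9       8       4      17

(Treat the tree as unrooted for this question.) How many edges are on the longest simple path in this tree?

14

A longest path is 15–0–13–9–10–1–17–14–8–2–12–4–11–7–16, with 14 edges.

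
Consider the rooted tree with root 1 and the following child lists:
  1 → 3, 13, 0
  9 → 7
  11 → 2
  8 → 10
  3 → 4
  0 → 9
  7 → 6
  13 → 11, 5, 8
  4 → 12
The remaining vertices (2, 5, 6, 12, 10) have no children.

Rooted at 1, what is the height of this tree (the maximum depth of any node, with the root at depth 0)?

6 sits deepest: 1-0-9-7-6 — 4 edges from the root.

4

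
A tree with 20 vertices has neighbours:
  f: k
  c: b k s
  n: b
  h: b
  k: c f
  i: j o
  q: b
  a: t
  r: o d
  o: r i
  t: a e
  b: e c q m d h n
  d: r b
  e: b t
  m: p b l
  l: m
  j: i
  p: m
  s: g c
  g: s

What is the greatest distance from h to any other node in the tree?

A farthest node from h is j.
The path h – b – d – r – o – i – j has 6 edges.

6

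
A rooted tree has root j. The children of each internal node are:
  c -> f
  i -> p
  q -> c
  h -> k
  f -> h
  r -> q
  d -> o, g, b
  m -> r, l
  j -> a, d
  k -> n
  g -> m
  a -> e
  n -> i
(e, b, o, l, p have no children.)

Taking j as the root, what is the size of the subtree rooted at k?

Descendants of k (including itself): k, n, i, p. That's 4.

4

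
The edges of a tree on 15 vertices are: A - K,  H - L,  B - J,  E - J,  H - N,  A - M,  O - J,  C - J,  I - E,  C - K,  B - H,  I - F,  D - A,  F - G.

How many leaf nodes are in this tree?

6

Degree-1 nodes: D, G, L, M, N, O — 6 of them.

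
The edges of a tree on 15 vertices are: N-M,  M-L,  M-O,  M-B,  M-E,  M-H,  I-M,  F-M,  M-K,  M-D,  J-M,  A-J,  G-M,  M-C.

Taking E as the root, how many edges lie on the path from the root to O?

Climbing from O to the root: O–M–E. That's 2 steps.

2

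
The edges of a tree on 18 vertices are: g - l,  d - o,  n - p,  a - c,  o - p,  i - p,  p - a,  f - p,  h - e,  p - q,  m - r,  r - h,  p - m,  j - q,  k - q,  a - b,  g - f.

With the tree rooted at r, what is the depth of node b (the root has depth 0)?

4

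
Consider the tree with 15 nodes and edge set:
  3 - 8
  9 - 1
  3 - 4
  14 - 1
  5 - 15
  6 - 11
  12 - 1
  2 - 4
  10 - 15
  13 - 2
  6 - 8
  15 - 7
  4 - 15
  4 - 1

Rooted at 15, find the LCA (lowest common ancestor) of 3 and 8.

Ancestors of 3 (toward the root): 3, 4, 15.
Ancestors of 8: 8, 3, 4, 15.
The deepest node appearing in both lists is 3.

3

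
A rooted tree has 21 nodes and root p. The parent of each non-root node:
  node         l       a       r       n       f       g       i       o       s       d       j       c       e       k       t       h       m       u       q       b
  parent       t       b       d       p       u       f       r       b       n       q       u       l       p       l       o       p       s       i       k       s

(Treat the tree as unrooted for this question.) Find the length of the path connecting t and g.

9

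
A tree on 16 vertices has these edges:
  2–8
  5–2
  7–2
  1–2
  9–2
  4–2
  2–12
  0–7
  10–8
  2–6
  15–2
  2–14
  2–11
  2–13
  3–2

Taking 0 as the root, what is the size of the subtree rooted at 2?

14

Descendants of 2 (including itself): 2, 14, 4, 8, 5, 11, 12, 15, 1, 6, 9, 3, 13, 10. That's 14.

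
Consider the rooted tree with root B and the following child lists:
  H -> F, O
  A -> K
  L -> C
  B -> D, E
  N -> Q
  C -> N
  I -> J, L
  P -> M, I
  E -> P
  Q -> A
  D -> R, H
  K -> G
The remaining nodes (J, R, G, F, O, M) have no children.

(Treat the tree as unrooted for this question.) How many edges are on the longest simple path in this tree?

Starting from G, a farthest node is O at distance 13.
One longest path: G - K - A - Q - N - C - L - I - P - E - B - D - H - O.
So the diameter is 13.

13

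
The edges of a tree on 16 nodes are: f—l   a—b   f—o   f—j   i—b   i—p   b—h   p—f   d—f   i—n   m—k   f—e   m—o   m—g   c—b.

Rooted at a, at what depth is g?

7

a → b → i → p → f → o → m → g — 7 edges.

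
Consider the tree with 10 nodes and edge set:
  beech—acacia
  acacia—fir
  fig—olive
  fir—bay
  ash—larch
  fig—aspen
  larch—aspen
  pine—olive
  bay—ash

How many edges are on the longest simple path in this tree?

9

Starting from pine, a farthest node is beech at distance 9.
One longest path: pine – olive – fig – aspen – larch – ash – bay – fir – acacia – beech.
So the diameter is 9.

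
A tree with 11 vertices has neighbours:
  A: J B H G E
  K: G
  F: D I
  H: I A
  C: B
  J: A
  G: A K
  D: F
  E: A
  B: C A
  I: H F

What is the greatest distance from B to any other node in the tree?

A farthest node from B is D.
The path B–A–H–I–F–D has 5 edges.

5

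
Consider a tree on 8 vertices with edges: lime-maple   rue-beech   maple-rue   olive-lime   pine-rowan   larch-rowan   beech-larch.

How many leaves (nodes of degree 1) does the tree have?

2

Exactly 2 nodes have a single neighbour: olive, pine.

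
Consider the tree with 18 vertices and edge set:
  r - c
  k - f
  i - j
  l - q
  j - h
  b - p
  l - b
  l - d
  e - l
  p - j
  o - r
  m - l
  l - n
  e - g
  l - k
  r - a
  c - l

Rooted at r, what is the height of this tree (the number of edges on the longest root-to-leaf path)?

6

h sits deepest: r–c–l–b–p–j–h — 6 edges from the root.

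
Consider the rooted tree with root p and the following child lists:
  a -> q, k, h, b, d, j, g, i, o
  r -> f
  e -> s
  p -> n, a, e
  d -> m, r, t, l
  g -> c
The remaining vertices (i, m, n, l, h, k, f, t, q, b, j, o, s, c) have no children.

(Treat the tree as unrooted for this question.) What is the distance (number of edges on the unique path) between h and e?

h–a–p–e: 3 edges.

3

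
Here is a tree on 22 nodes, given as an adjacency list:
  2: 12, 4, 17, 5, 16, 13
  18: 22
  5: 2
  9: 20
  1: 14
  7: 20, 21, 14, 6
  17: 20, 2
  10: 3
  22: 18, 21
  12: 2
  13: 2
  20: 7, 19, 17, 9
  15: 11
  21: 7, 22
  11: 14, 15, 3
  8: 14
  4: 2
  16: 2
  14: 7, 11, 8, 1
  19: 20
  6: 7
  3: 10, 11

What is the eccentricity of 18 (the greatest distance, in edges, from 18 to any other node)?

7

A farthest node from 18 is 4 (13, 12, 10, 16, 5 also at distance 7).
The path 18 – 22 – 21 – 7 – 20 – 17 – 2 – 4 has 7 edges.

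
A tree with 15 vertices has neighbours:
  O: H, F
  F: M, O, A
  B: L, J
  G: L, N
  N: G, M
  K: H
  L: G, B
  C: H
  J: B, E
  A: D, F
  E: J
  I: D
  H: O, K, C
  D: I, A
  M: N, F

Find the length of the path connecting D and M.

3

The path is D - A - F - M, which has 3 edges.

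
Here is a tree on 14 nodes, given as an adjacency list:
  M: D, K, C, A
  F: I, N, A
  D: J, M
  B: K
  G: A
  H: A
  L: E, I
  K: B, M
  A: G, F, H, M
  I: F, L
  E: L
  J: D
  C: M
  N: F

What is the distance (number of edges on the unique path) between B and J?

Walking from B: B–K–M–D–J. Length 4.

4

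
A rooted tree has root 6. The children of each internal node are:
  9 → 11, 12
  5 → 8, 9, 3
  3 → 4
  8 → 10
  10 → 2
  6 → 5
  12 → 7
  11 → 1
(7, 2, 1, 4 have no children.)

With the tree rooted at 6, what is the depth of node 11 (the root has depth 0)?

6 → 5 → 9 → 11 — 3 edges.

3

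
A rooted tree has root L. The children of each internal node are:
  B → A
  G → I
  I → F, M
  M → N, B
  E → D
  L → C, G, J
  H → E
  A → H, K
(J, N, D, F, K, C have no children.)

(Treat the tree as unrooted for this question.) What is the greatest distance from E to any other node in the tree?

A farthest node from E is C (J also at distance 8).
The path E–H–A–B–M–I–G–L–C has 8 edges.

8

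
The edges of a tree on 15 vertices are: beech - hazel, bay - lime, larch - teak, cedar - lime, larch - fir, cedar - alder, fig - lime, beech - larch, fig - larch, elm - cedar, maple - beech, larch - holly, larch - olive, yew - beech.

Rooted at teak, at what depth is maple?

3

teak → larch → beech → maple — 3 edges.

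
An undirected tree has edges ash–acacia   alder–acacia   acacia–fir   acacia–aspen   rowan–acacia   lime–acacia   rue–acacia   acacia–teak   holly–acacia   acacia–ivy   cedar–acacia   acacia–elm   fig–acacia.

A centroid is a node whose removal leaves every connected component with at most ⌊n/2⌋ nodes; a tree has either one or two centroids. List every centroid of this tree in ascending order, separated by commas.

If acacia is removed the pieces have sizes 1, 1, 1, 1, 1, 1, 1, 1, 1, 1, 1, 1, 1, all ≤ ⌊14/2⌋ = 7.
Every other node leaves some component of size > 7, so the centroid is unique.

acacia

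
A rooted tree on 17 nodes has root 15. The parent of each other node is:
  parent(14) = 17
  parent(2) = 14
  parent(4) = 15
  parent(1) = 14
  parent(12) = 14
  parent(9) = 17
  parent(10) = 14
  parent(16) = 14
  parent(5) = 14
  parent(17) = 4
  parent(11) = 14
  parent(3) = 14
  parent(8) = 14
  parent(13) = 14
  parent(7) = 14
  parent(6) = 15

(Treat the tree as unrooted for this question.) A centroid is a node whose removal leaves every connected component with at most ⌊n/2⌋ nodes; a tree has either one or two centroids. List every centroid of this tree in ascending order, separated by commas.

Removing 14 splits the tree into components of sizes 5, 1, 1, 1, 1, 1, 1, 1, 1, 1, 1, 1; the largest is 5 ≤ ⌊17/2⌋ = 8.
Every other node leaves some component of size > 8, so the centroid is unique.

14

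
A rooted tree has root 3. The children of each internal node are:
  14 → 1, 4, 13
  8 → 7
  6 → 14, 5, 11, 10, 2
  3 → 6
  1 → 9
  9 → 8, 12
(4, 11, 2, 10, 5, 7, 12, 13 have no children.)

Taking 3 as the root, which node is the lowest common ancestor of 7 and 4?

7's ancestor chain is 7, 8, 9, 1, 14, 6, 3 and 4's is 4, 14, 6, 3; they first meet at 14.

14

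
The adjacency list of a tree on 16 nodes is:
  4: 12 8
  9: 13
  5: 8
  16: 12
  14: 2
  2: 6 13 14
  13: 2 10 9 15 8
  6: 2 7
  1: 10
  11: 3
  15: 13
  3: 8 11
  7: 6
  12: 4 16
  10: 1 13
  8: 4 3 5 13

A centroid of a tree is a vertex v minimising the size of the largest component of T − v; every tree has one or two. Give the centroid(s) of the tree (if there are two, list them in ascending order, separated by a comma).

Delete 13: the remaining components have sizes 7, 4, 2, 1, 1. Max 7 ≤ 8, so 13 is a centroid.
Every other node leaves some component of size > 8, so the centroid is unique.

13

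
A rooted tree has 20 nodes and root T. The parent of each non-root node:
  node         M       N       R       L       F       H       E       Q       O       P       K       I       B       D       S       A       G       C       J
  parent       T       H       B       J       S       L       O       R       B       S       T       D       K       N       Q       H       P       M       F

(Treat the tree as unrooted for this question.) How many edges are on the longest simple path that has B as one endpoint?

10

A farthest node from B is I.
The path B-R-Q-S-F-J-L-H-N-D-I has 10 edges.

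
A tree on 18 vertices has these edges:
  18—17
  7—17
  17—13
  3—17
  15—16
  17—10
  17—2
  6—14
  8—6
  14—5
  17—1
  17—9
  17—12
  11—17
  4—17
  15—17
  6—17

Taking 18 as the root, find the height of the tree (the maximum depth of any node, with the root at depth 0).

A deepest node is 5, reached by 18 → 17 → 6 → 14 → 5.
That path has 4 edges, so the height is 4.

4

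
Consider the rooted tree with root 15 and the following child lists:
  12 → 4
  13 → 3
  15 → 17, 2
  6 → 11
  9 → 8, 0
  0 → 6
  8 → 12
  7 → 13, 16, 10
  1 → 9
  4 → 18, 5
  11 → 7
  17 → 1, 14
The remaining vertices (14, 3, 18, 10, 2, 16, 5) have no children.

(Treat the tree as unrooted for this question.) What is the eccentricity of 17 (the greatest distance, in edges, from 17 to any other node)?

Distances from 17 peak at 8, attained at 3.
17-1-9-0-6-11-7-13-3

8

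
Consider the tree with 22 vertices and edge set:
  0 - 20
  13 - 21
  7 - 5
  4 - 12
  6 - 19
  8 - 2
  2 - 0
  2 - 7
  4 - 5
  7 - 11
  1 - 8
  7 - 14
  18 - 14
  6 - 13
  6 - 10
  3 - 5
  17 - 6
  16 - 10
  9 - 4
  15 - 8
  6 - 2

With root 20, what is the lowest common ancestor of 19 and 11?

2

Ancestors of 19 (toward the root): 19, 6, 2, 0, 20.
Ancestors of 11: 11, 7, 2, 0, 20.
The deepest node appearing in both lists is 2.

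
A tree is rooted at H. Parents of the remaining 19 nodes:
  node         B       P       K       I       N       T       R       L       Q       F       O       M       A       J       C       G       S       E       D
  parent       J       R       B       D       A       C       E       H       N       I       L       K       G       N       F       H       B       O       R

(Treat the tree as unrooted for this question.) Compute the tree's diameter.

16

A longest path is M–K–B–J–N–A–G–H–L–O–E–R–D–I–F–C–T, with 16 edges.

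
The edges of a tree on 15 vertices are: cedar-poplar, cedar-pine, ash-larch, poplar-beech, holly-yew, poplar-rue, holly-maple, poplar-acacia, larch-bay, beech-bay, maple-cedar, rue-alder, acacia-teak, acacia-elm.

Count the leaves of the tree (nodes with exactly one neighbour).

The leaves are alder, ash, elm, pine, teak, yew.
That is 6 leaves.

6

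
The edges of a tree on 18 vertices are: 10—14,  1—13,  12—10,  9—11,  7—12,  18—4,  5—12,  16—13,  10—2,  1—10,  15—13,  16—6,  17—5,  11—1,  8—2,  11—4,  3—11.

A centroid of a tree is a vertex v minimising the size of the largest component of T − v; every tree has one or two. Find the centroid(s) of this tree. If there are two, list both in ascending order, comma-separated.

1

Delete 1: the remaining components have sizes 8, 5, 4. Max 8 ≤ 9, so 1 is a centroid.
Every other node leaves some component of size > 9, so the centroid is unique.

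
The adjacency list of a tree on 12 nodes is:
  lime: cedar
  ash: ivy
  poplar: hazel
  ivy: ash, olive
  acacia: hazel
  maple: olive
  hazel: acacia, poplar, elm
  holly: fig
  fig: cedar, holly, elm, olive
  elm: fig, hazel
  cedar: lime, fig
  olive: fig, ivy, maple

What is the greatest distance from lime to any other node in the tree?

5

Distances from lime peak at 5, attained at ash (poplar, acacia also at distance 5).
lime–cedar–fig–olive–ivy–ash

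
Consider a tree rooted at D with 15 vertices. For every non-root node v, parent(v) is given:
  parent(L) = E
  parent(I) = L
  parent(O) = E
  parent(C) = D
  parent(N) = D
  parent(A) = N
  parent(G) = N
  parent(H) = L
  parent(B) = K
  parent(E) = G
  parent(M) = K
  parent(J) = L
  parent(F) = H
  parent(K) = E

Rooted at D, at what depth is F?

6

D → N → G → E → L → H → F — 6 edges.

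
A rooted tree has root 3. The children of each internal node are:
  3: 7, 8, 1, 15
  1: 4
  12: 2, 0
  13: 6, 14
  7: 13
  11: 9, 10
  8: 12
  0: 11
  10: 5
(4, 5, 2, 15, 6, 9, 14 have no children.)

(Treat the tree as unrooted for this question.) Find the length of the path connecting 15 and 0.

4

The path is 15–3–8–12–0, which has 4 edges.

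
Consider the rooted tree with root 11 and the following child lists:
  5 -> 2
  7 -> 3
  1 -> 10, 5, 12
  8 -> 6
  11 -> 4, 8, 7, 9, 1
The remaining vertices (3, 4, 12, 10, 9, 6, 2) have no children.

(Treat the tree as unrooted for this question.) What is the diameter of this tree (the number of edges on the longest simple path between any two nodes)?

5

BFS from 2 reaches 3 last, at distance 5; BFS from 3 confirms no node is farther.
Path: 2 - 5 - 1 - 11 - 7 - 3.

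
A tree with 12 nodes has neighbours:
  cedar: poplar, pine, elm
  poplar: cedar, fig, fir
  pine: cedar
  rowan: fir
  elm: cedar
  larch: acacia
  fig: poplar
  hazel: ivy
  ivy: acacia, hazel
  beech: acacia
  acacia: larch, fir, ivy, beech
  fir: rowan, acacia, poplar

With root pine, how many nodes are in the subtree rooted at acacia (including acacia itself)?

The subtree rooted at acacia contains: acacia, larch, ivy, beech, hazel — 5 nodes.

5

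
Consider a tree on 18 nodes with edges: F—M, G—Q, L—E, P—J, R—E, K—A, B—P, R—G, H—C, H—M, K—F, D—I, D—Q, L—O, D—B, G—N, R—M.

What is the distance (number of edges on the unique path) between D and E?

4

D–Q–G–R–E: 4 edges.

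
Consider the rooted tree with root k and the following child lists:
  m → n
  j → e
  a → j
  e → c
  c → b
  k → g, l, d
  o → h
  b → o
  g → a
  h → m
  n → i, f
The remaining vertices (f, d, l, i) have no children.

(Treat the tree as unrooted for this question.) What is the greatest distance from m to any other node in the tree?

Distances from m peak at 10, attained at d (l also at distance 10).
m – h – o – b – c – e – j – a – g – k – d

10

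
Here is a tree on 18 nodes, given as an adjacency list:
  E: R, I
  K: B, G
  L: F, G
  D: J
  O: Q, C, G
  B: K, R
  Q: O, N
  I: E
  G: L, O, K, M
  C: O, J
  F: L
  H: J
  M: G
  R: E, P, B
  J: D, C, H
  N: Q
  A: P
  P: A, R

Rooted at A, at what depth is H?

Climbing from H to the root: H–J–C–O–G–K–B–R–P–A. That's 9 steps.

9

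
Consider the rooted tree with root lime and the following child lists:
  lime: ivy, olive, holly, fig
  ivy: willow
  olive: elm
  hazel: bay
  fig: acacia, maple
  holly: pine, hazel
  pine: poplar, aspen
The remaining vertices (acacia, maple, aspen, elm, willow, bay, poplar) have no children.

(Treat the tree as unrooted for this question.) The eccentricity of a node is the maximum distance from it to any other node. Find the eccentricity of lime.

A farthest node from lime is bay (aspen, poplar also at distance 3).
The path lime–holly–hazel–bay has 3 edges.

3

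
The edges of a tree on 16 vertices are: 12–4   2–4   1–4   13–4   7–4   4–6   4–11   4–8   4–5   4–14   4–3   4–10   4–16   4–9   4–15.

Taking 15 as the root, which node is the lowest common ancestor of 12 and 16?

12's ancestor chain is 12, 4, 15 and 16's is 16, 4, 15; they first meet at 4.

4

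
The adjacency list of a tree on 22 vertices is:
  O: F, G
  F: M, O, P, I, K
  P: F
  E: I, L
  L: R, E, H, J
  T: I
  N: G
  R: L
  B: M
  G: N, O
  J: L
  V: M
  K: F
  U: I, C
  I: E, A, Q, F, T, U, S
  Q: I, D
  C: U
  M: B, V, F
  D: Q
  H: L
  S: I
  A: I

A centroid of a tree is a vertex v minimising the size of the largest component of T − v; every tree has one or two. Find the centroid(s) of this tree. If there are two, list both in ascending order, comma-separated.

I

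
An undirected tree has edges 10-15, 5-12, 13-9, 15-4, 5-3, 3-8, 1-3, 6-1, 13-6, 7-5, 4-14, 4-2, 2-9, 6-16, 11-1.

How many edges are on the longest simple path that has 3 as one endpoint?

Distances from 3 peak at 8, attained at 10.
3 – 1 – 6 – 13 – 9 – 2 – 4 – 15 – 10

8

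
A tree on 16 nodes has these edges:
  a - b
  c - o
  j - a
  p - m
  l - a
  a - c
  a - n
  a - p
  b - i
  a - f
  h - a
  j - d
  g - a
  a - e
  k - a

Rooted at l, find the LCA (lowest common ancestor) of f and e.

Ancestors of f (toward the root): f, a, l.
Ancestors of e: e, a, l.
The deepest node appearing in both lists is a.

a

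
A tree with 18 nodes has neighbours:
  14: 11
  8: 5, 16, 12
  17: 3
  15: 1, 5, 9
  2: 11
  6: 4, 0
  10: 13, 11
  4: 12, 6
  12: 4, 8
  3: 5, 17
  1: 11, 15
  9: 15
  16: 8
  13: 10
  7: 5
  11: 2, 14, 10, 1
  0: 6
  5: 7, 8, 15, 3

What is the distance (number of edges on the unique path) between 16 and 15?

The path is 16 - 8 - 5 - 15, which has 3 edges.

3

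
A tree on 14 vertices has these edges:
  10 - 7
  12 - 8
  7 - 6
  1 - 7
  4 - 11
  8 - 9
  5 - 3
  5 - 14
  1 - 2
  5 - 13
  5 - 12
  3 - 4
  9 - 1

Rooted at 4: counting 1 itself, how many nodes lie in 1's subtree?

Descendants of 1 (including itself): 1, 7, 2, 6, 10. That's 5.

5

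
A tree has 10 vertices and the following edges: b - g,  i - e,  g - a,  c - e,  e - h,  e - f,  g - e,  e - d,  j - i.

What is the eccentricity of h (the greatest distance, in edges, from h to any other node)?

Distances from h peak at 3, attained at a (j, b also at distance 3).
h–e–g–a

3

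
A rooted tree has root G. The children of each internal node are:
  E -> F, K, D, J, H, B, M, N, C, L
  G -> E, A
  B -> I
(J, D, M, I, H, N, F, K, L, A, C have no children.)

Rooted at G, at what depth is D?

2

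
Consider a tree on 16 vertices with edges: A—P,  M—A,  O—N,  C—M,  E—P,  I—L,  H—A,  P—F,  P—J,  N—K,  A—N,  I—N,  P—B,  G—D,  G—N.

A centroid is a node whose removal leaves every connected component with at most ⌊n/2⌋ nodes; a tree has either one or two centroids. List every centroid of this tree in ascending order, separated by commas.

A

Delete A: the remaining components have sizes 7, 5, 2, 1. Max 7 ≤ 8, so A is a centroid.
No neighbour of A does as well, so A is the unique centroid.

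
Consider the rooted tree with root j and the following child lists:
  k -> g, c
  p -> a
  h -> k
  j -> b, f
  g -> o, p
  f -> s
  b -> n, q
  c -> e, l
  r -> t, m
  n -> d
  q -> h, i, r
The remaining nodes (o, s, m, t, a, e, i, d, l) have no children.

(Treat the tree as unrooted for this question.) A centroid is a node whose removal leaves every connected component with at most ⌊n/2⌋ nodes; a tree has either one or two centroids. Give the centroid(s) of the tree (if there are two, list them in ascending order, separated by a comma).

q

If q is removed the pieces have sizes 9, 6, 3, 1, all ≤ ⌊20/2⌋ = 10.
Every other node leaves some component of size > 10, so the centroid is unique.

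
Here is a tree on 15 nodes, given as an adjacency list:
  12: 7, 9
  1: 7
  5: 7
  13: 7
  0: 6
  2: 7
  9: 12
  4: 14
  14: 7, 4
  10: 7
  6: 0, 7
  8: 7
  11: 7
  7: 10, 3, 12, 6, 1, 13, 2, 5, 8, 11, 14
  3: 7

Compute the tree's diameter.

Starting from 9, a farthest node is 4 at distance 4.
One longest path: 9 - 12 - 7 - 14 - 4.
So the diameter is 4.

4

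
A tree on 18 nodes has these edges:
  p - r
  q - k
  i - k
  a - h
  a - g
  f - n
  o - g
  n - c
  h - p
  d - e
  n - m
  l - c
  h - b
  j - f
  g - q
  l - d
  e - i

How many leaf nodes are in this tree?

Exactly 5 nodes have a single neighbour: b, j, m, o, r.

5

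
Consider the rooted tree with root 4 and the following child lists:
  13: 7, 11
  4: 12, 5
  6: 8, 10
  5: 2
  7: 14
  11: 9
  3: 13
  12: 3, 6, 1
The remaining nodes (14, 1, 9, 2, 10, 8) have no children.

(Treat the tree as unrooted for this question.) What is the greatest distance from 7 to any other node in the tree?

6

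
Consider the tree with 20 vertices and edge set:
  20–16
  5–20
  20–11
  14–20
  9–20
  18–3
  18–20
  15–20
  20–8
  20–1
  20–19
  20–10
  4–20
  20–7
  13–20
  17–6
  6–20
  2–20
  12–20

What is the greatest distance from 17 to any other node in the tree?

4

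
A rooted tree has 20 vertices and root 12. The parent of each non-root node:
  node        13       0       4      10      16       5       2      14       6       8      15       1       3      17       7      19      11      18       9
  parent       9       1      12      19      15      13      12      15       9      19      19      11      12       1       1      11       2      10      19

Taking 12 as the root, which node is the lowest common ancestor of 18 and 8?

19

Path 18→root: 18 10 19 11 2 12; path 8→root: 8 19 11 2 12.
First common node: 19.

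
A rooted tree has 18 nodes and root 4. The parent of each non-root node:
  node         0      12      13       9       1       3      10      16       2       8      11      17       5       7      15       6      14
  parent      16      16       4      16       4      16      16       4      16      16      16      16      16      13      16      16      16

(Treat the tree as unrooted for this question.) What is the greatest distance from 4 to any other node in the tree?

2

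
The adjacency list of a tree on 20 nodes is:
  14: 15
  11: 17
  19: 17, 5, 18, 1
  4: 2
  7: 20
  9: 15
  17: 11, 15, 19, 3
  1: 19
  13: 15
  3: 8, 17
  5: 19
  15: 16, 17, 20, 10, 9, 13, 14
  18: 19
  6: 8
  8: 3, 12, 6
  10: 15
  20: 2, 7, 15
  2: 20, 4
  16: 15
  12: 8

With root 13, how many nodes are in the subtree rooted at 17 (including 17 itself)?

10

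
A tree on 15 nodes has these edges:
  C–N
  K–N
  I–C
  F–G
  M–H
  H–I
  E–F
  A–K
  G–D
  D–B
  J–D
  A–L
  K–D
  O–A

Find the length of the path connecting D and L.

3

The path is D–K–A–L, which has 3 edges.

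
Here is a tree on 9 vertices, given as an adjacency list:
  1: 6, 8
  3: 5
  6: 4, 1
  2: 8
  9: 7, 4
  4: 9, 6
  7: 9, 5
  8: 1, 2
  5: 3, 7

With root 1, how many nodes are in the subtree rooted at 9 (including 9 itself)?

The subtree rooted at 9 contains: 9, 7, 5, 3 — 4 nodes.

4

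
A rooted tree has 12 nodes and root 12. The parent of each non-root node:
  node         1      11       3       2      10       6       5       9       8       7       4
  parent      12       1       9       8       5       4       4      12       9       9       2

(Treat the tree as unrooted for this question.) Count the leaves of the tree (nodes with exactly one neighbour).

Exactly 5 nodes have a single neighbour: 3, 6, 7, 10, 11.

5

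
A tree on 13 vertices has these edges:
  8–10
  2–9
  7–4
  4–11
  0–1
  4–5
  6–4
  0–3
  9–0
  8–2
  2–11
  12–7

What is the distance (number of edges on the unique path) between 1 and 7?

6

1–0–9–2–11–4–7: 6 edges.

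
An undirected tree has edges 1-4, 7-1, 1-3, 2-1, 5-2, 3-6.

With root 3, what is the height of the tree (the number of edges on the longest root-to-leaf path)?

3

A deepest node is 5, reached by 3–1–2–5.
That path has 3 edges, so the height is 3.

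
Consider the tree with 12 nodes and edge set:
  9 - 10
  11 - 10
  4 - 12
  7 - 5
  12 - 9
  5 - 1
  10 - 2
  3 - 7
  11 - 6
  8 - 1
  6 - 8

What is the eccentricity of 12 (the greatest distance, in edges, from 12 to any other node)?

9

The node farthest from 12 is 3, via 12-9-10-11-6-8-1-5-7-3 — 9 edges.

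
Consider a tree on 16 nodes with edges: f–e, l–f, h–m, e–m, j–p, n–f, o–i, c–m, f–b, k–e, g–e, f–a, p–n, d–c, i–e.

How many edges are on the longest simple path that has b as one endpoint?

5

Distances from b peak at 5, attained at d.
b – f – e – m – c – d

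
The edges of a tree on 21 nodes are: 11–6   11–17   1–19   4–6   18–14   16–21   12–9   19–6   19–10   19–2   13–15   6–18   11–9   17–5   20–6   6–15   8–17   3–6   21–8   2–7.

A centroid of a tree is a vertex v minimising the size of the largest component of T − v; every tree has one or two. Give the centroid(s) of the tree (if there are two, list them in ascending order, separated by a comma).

6

Delete 6: the remaining components have sizes 8, 5, 2, 2, 1, 1, 1. Max 8 ≤ 10, so 6 is a centroid.
Every other node leaves some component of size > 10, so the centroid is unique.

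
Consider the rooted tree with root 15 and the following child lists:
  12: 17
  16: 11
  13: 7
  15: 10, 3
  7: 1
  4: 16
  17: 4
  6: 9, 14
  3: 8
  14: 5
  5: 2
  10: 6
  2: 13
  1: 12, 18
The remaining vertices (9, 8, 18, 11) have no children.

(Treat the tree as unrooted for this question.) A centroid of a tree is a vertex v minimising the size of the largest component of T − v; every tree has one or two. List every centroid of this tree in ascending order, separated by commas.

If 13 is removed the pieces have sizes 9, 8, all ≤ ⌊18/2⌋ = 9.
Its neighbour 2 also leaves a largest component of size 9, so both are centroids.

2, 13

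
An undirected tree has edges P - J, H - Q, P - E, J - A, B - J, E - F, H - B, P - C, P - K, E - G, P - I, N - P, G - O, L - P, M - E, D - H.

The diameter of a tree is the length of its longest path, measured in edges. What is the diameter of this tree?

7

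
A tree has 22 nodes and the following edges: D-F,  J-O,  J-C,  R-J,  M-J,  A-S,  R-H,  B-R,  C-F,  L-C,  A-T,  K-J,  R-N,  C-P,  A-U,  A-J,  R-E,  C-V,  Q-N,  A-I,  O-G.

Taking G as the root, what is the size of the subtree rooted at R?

Descendants of R (including itself): R, E, H, N, B, Q. That's 6.

6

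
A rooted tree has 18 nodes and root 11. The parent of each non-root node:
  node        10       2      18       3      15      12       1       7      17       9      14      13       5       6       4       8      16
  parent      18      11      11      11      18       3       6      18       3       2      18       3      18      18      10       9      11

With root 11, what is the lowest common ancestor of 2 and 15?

2's ancestor chain is 2, 11 and 15's is 15, 18, 11; they first meet at 11.

11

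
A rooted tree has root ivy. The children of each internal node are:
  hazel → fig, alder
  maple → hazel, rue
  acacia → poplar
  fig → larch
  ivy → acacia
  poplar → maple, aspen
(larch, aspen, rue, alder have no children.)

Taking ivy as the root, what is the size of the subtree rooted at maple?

Descendants of maple (including itself): maple, hazel, rue, alder, fig, larch. That's 6.

6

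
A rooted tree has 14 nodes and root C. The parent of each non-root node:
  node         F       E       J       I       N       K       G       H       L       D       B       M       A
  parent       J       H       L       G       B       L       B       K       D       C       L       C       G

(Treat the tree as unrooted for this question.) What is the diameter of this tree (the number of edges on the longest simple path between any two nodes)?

Starting from M, a farthest node is A at distance 6.
One longest path: M–C–D–L–B–G–A.
So the diameter is 6.

6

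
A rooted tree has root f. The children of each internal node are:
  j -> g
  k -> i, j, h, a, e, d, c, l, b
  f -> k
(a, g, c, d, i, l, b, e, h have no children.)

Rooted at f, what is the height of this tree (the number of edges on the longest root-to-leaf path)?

3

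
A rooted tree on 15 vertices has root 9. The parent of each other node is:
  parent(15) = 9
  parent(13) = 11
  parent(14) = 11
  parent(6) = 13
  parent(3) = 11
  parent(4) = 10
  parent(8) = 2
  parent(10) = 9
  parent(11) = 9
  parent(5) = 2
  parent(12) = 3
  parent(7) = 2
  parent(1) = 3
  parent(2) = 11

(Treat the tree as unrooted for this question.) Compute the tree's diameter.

A longest path is 4 - 10 - 9 - 11 - 2 - 8, with 5 edges.

5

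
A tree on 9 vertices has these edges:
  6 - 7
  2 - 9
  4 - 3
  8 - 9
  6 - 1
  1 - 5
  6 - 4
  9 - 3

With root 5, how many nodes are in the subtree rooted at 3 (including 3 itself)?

4

3's subtree: {3, 9, 2, 8}, size 4.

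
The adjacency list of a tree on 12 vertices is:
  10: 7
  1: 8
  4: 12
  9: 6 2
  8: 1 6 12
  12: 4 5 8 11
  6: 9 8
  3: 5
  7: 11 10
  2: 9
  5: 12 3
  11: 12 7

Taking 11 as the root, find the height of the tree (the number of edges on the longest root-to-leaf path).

A deepest node is 2, reached by 11–12–8–6–9–2.
That path has 5 edges, so the height is 5.

5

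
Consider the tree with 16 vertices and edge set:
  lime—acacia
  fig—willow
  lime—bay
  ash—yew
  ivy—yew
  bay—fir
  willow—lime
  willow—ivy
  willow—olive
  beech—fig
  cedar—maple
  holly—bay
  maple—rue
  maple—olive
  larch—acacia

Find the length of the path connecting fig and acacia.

The path is fig – willow – lime – acacia, which has 3 edges.

3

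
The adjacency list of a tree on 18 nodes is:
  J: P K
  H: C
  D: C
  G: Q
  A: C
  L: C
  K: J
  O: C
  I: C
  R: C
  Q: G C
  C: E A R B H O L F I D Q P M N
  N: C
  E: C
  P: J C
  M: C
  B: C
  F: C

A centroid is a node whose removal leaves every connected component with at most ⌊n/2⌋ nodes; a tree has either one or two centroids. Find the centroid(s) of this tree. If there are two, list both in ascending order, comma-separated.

If C is removed the pieces have sizes 3, 2, 1, 1, 1, 1, 1, 1, 1, 1, 1, 1, 1, 1, all ≤ ⌊18/2⌋ = 9.
Every other node leaves some component of size > 9, so the centroid is unique.

C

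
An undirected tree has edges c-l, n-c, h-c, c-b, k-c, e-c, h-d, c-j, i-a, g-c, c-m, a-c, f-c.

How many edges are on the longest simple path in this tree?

A longest path is d - h - c - a - i, with 4 edges.

4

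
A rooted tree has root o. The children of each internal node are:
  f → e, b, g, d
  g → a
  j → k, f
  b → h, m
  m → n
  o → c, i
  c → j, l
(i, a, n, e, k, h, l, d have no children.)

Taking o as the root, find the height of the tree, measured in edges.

6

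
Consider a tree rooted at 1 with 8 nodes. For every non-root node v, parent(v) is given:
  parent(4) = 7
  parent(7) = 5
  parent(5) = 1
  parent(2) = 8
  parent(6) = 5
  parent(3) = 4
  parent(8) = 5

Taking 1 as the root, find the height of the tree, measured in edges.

4

The longest root-to-leaf path is 1 – 5 – 7 – 4 – 3 (4 edges).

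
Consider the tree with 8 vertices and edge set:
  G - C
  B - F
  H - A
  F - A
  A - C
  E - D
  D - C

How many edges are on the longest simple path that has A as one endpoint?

3

A farthest node from A is E.
The path A-C-D-E has 3 edges.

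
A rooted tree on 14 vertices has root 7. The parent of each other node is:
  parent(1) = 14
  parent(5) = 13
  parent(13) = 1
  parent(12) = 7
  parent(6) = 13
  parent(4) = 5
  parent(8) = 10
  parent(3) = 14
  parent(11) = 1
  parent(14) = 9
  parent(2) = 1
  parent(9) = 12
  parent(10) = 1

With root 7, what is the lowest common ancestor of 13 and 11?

1

Path 13→root: 13 1 14 9 12 7; path 11→root: 11 1 14 9 12 7.
First common node: 1.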